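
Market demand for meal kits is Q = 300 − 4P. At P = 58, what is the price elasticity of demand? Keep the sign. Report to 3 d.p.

-3.412

At P = 58, Q = 68.
dQ/dP = −4.
ε = (dQ/dP)(P/Q) = (-4)(58/68).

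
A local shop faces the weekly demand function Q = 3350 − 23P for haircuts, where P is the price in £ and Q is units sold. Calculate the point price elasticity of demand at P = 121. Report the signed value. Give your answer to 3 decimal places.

-4.908

At P = 121, Q = 567.
dQ/dP = −23.
ε = (dQ/dP)(P/Q) = (-23)(121/567).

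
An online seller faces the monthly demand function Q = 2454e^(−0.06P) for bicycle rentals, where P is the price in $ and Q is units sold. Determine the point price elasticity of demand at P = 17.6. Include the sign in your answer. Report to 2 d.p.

At P = 17.6, Q = 853.610.
dQ/dP = −0.06·2454e^(−0.06P) = −0.06Q = -51.217.
ε = (dQ/dP)(P/Q) = (-51.217)(17.6/853.610).
|ε| > 1, so demand is elastic at this price.

-1.06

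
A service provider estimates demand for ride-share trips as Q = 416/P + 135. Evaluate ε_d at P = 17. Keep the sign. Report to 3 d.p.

-0.153

At P = 17, Q = 159.471.
dQ/dP = −416/P² = -1.439.
ε = (dQ/dP)(P/Q) = (-1.439)(17/159.471).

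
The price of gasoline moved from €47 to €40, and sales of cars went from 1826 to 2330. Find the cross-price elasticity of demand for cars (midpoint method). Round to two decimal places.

ΔQ_x = 2330 − 1826 = 504; ΔP_y = 40 − 47 = -7.
Midpoints: P̄_y = 43.50, Q̄_x = 2078.0.
ε_xy = (ΔQ_x/ΔP_y)(P̄_y/Q̄_x) = (504/-7)(43.50/2078.0).
ε_xy < 0, so the goods are complements.

-1.51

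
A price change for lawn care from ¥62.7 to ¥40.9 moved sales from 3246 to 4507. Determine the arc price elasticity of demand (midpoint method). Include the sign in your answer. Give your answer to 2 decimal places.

ΔQ = 4507 − 3246 = 1261; ΔP = 40.9 − 62.7 = -21.8.
Midpoints: P̄ = 51.80, Q̄ = 3876.5.
ε = (ΔQ/ΔP)(P̄/Q̄) = (1261/-21.8)(51.80/3876.5).

-0.77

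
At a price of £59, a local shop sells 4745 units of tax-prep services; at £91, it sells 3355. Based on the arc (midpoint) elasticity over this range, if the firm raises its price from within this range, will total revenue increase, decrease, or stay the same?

Arc ε = (-1390/32)(75.00/4050.0) ≈ -0.804.
|ε| = 0.80 < 1, so demand is inelastic. A price rise therefore raises total revenue.

increase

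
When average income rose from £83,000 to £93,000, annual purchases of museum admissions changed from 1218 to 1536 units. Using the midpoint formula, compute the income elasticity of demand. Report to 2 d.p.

2.03

ΔQ = 318, ΔI = 10000. Midpoints: Ī = 88,000, Q̄ = 1377.0.
ε_I = (ΔQ/ΔI)(Ī/Q̄) = (318/10000)(88000/1377.0).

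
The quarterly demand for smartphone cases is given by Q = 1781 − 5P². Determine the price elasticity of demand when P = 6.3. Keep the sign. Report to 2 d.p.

At P = 6.3, Q = 1582.550.
dQ/dP = −10P = -63.
ε = (dQ/dP)(P/Q) = (-63)(6.3/1582.550).
|ε| < 1, so demand is inelastic at this price.

-0.25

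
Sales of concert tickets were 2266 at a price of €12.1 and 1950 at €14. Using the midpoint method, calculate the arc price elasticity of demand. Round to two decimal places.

ΔQ = 1950 − 2266 = -316; ΔP = 14 − 12.1 = 1.9.
Midpoints: P̄ = 13.05, Q̄ = 2108.0.
ε = (ΔQ/ΔP)(P̄/Q̄) = (-316/1.9)(13.05/2108.0).

-1.03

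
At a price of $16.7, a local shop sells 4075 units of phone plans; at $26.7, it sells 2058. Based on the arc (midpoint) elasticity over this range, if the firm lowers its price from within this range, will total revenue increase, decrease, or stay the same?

Arc ε = (-2017/10)(21.70/3066.5) ≈ -1.427.
|ε| = 1.43 > 1, so demand is elastic. A price cut therefore raises total revenue.

increase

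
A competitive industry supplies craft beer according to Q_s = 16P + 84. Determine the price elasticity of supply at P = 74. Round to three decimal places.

At P = 74, Q_s = 1268.
dQ_s/dP = 16.
ε_s = (dQ_s/dP)(P/Q_s) = (16)(74/1268).

0.934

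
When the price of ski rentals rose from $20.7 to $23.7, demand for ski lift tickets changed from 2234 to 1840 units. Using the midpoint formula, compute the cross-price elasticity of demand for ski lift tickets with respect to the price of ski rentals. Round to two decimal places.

-1.43

ΔQ_x = 1840 − 2234 = -394; ΔP_y = 23.7 − 20.7 = 3.
Midpoints: P̄_y = 22.20, Q̄_x = 2037.0.
ε_xy = (ΔQ_x/ΔP_y)(P̄_y/Q̄_x) = (-394/3)(22.20/2037.0).
ε_xy < 0, so the goods are complements.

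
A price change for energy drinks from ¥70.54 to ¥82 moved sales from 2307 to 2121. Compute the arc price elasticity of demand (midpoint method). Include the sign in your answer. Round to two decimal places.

-0.56

ΔQ = 2121 − 2307 = -186; ΔP = 82 − 70.54 = 11.46.
Midpoints: P̄ = 76.27, Q̄ = 2214.0.
ε = (ΔQ/ΔP)(P̄/Q̄) = (-186/11.46)(76.27/2214.0).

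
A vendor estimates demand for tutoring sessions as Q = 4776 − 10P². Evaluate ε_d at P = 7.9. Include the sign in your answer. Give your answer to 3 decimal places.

-0.301

At P = 7.9, Q = 4151.900.
dQ/dP = −20P = -158.
ε = (dQ/dP)(P/Q) = (-158)(7.9/4151.900).
|ε| < 1, so demand is inelastic at this price.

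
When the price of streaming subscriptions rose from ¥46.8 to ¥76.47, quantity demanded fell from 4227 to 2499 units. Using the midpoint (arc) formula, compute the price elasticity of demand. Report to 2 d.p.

ΔQ = 2499 − 4227 = -1728; ΔP = 76.47 − 46.8 = 29.67.
Midpoints: P̄ = 61.63, Q̄ = 3363.0.
ε = (ΔQ/ΔP)(P̄/Q̄) = (-1728/29.67)(61.63/3363.0).

-1.07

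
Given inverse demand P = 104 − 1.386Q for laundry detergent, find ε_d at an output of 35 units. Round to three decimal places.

At Q = 35, P = 104 − 1.386(35) = 55.49.
dP/dQ = −1.386, so dQ/dP = 1/(−1.386) = -0.722.
ε = (dQ/dP)(P/Q) = (-0.722)(55.49/35).

-1.144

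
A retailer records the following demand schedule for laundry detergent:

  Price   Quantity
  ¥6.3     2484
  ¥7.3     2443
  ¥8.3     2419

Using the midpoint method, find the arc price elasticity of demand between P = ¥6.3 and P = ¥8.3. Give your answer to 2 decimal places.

At P = 6.3, Q = 2484; at P = 8.3, Q = 2419.
ΔQ = -65, ΔP = 2.0. Midpoints: P̄ = 7.30, Q̄ = 2451.5.
ε = (ΔQ/ΔP)(P̄/Q̄) = (-65/2.0)(7.30/2451.5).

-0.10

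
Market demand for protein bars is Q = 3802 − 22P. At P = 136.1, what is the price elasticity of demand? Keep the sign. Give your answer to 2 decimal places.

At P = 136.1, Q = 807.800.
dQ/dP = −22.
ε = (dQ/dP)(P/Q) = (-22)(136.1/807.800).

-3.71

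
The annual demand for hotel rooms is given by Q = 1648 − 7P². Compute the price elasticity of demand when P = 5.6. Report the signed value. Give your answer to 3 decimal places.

-0.307

At P = 5.6, Q = 1428.480.
dQ/dP = −14P = -78.400.
ε = (dQ/dP)(P/Q) = (-78.400)(5.6/1428.480).
|ε| < 1, so demand is inelastic at this price.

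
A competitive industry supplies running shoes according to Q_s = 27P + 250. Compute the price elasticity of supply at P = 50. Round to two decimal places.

0.84

At P = 50, Q_s = 1600.
dQ_s/dP = 27.
ε_s = (dQ_s/dP)(P/Q_s) = (27)(50/1600).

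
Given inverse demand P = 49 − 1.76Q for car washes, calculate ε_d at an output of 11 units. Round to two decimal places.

At Q = 11, P = 49 − 1.76(11) = 29.64.
dP/dQ = −1.76, so dQ/dP = 1/(−1.76) = -0.568.
ε = (dQ/dP)(P/Q) = (-0.568)(29.64/11).

-1.53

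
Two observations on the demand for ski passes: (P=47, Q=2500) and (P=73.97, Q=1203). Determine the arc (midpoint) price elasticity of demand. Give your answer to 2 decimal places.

ΔQ = 1203 − 2500 = -1297; ΔP = 73.97 − 47 = 26.97.
Midpoints: P̄ = 60.48, Q̄ = 1851.5.
ε = (ΔQ/ΔP)(P̄/Q̄) = (-1297/26.97)(60.48/1851.5).

-1.57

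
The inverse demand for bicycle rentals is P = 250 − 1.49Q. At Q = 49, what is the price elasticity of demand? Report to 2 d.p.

At Q = 49, P = 250 − 1.49(49) = 176.99.
dP/dQ = −1.49, so dQ/dP = 1/(−1.49) = -0.671.
ε = (dQ/dP)(P/Q) = (-0.671)(176.99/49).

-2.42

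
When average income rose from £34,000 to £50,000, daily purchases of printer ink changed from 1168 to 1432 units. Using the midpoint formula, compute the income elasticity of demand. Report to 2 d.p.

0.53

ΔQ = 264, ΔI = 16000. Midpoints: Ī = 42,000, Q̄ = 1300.0.
ε_I = (ΔQ/ΔI)(Ī/Q̄) = (264/16000)(42000/1300.0).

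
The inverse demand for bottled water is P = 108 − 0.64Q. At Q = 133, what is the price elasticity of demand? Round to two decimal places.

-0.27

At Q = 133, P = 108 − 0.64(133) = 22.88.
dP/dQ = −0.64, so dQ/dP = 1/(−0.64) = -1.562.
ε = (dQ/dP)(P/Q) = (-1.562)(22.88/133).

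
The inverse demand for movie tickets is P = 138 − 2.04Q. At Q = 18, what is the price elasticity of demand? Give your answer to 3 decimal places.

At Q = 18, P = 138 − 2.04(18) = 101.28.
dP/dQ = −2.04, so dQ/dP = 1/(−2.04) = -0.490.
ε = (dQ/dP)(P/Q) = (-0.490)(101.28/18).

-2.758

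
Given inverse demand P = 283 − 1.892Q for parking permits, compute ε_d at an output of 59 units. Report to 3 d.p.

At Q = 59, P = 283 − 1.892(59) = 171.37.
dP/dQ = −1.892, so dQ/dP = 1/(−1.892) = -0.529.
ε = (dQ/dP)(P/Q) = (-0.529)(171.37/59).

-1.535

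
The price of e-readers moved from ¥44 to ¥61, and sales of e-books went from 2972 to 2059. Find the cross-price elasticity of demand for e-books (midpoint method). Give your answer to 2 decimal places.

ΔQ_x = 2059 − 2972 = -913; ΔP_y = 61 − 44 = 17.
Midpoints: P̄_y = 52.50, Q̄_x = 2515.5.
ε_xy = (ΔQ_x/ΔP_y)(P̄_y/Q̄_x) = (-913/17)(52.50/2515.5).
ε_xy < 0, so the goods are complements.

-1.12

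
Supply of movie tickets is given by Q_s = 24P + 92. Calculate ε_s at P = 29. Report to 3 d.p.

At P = 29, Q_s = 788.
dQ_s/dP = 24.
ε_s = (dQ_s/dP)(P/Q_s) = (24)(29/788).

0.883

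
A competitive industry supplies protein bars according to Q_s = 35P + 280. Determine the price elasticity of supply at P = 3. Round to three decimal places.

At P = 3, Q_s = 385.
dQ_s/dP = 35.
ε_s = (dQ_s/dP)(P/Q_s) = (35)(3/385).

0.273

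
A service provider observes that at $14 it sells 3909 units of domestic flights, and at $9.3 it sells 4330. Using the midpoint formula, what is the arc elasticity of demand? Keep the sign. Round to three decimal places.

-0.253

ΔQ = 4330 − 3909 = 421; ΔP = 9.3 − 14 = -4.7.
Midpoints: P̄ = 11.65, Q̄ = 4119.5.
ε = (ΔQ/ΔP)(P̄/Q̄) = (421/-4.7)(11.65/4119.5).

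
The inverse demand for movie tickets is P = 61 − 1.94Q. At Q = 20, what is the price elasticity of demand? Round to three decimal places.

At Q = 20, P = 61 − 1.94(20) = 22.20.
dP/dQ = −1.94, so dQ/dP = 1/(−1.94) = -0.515.
ε = (dQ/dP)(P/Q) = (-0.515)(22.20/20).

-0.572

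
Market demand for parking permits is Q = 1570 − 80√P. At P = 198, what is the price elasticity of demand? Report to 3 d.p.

-1.267

At P = 198, Q = 444.300.
dQ/dP = −80/(2√P) = -2.843.
ε = (dQ/dP)(P/Q) = (-2.843)(198/444.300).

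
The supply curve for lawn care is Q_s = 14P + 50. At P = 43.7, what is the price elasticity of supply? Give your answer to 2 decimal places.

0.92

At P = 43.7, Q_s = 661.80.
dQ_s/dP = 14.
ε_s = (dQ_s/dP)(P/Q_s) = (14)(43.7/661.80).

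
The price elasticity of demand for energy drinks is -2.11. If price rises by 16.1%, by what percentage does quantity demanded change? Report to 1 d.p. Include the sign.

-34.0%

%ΔQ ≈ ε × %ΔP = (-2.11)(16.1%) = -33.97%.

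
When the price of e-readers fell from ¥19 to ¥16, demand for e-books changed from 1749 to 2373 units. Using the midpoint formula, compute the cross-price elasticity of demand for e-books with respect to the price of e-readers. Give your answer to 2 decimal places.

ΔQ_x = 2373 − 1749 = 624; ΔP_y = 16 − 19 = -3.
Midpoints: P̄_y = 17.50, Q̄_x = 2061.0.
ε_xy = (ΔQ_x/ΔP_y)(P̄_y/Q̄_x) = (624/-3)(17.50/2061.0).
ε_xy < 0, so the goods are complements.

-1.77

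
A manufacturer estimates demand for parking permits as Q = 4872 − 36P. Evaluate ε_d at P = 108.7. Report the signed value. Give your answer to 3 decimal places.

-4.081

At P = 108.7, Q = 958.800.
dQ/dP = −36.
ε = (dQ/dP)(P/Q) = (-36)(108.7/958.800).
|ε| > 1, so demand is elastic at this price.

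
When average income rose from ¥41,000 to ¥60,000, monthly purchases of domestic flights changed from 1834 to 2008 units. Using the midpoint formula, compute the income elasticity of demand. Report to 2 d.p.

ΔQ = 174, ΔI = 19000. Midpoints: Ī = 50,500, Q̄ = 1921.0.
ε_I = (ΔQ/ΔI)(Ī/Q̄) = (174/19000)(50500/1921.0).

0.24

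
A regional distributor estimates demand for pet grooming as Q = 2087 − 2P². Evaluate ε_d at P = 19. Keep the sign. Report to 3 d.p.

At P = 19, Q = 1365.
dQ/dP = −4P = -76.
ε = (dQ/dP)(P/Q) = (-76)(19/1365).

-1.058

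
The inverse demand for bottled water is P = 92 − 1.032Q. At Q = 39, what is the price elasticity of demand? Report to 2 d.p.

At Q = 39, P = 92 − 1.032(39) = 51.75.
dP/dQ = −1.032, so dQ/dP = 1/(−1.032) = -0.969.
ε = (dQ/dP)(P/Q) = (-0.969)(51.75/39).

-1.29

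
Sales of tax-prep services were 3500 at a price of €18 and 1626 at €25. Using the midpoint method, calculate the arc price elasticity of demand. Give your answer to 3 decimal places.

-2.246

ΔQ = 1626 − 3500 = -1874; ΔP = 25 − 18 = 7.
Midpoints: P̄ = 21.50, Q̄ = 2563.0.
ε = (ΔQ/ΔP)(P̄/Q̄) = (-1874/7)(21.50/2563.0).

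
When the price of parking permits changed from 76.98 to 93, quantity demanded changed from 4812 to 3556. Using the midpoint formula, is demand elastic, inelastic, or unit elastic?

Arc ε ≈ -1.593.
|ε| = 1.59 > 1.

elastic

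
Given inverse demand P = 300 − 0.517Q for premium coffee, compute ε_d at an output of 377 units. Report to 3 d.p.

-0.539

At Q = 377, P = 300 − 0.517(377) = 105.09.
dP/dQ = −0.517, so dQ/dP = 1/(−0.517) = -1.934.
ε = (dQ/dP)(P/Q) = (-1.934)(105.09/377).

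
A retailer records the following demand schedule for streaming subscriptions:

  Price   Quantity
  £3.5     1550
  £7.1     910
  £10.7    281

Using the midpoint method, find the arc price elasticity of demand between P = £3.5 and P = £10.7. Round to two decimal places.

-1.37

At P = 3.5, Q = 1550; at P = 10.7, Q = 281.
ΔQ = -1269, ΔP = 7.2. Midpoints: P̄ = 7.10, Q̄ = 915.5.
ε = (ΔQ/ΔP)(P̄/Q̄) = (-1269/7.2)(7.10/915.5).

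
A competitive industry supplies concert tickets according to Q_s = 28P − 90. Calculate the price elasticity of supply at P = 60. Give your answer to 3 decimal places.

1.057

At P = 60, Q_s = 1590.
dQ_s/dP = 28.
ε_s = (dQ_s/dP)(P/Q_s) = (28)(60/1590).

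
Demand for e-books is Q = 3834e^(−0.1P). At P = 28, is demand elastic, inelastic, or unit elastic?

Q = 233.146, dQ/dP = -23.315.
ε = (dQ/dP)(P/Q) ≈ -2.800.
|ε| = 2.80 > 1.

elastic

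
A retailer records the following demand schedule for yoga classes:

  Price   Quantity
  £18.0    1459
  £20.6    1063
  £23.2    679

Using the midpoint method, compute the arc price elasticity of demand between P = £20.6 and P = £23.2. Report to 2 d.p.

-3.71

At P = 20.6, Q = 1063; at P = 23.2, Q = 679.
ΔQ = -384, ΔP = 2.6. Midpoints: P̄ = 21.90, Q̄ = 871.0.
ε = (ΔQ/ΔP)(P̄/Q̄) = (-384/2.6)(21.90/871.0).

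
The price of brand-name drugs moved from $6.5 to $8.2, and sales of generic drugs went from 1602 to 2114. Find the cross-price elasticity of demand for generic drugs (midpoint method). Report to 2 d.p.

ΔQ_x = 2114 − 1602 = 512; ΔP_y = 8.2 − 6.5 = 1.7.
Midpoints: P̄_y = 7.35, Q̄_x = 1858.0.
ε_xy = (ΔQ_x/ΔP_y)(P̄_y/Q̄_x) = (512/1.7)(7.35/1858.0).
ε_xy > 0, so the goods are substitutes.

1.19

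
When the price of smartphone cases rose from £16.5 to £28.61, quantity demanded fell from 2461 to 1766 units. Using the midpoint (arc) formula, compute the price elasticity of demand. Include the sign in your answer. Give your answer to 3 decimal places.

-0.612

ΔQ = 1766 − 2461 = -695; ΔP = 28.61 − 16.5 = 12.11.
Midpoints: P̄ = 22.55, Q̄ = 2113.5.
ε = (ΔQ/ΔP)(P̄/Q̄) = (-695/12.11)(22.55/2113.5).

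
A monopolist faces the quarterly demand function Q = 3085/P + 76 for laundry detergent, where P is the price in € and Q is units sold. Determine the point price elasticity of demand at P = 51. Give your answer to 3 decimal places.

At P = 51, Q = 136.490.
dQ/dP = −3085/P² = -1.186.
ε = (dQ/dP)(P/Q) = (-1.186)(51/136.490).
|ε| < 1, so demand is inelastic at this price.

-0.443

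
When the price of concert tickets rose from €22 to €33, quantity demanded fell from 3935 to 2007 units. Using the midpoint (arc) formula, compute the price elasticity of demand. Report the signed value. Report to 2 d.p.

ΔQ = 2007 − 3935 = -1928; ΔP = 33 − 22 = 11.
Midpoints: P̄ = 27.50, Q̄ = 2971.0.
ε = (ΔQ/ΔP)(P̄/Q̄) = (-1928/11)(27.50/2971.0).

-1.62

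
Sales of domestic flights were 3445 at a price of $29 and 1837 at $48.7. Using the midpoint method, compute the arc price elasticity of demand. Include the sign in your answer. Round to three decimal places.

-1.201

ΔQ = 1837 − 3445 = -1608; ΔP = 48.7 − 29 = 19.7.
Midpoints: P̄ = 38.85, Q̄ = 2641.0.
ε = (ΔQ/ΔP)(P̄/Q̄) = (-1608/19.7)(38.85/2641.0).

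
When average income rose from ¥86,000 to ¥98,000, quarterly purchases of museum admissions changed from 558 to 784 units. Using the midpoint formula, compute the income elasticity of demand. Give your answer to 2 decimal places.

2.58

ΔQ = 226, ΔI = 12000. Midpoints: Ī = 92,000, Q̄ = 671.0.
ε_I = (ΔQ/ΔI)(Ī/Q̄) = (226/12000)(92000/671.0).
ε_I > 0, so the good is normal.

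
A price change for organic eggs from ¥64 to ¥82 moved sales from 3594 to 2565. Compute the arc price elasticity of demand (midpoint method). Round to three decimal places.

-1.355

ΔQ = 2565 − 3594 = -1029; ΔP = 82 − 64 = 18.
Midpoints: P̄ = 73.00, Q̄ = 3079.5.
ε = (ΔQ/ΔP)(P̄/Q̄) = (-1029/18)(73.00/3079.5).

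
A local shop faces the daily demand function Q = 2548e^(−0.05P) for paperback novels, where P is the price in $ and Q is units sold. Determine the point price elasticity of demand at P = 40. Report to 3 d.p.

-2.000

At P = 40, Q = 344.834.
dQ/dP = −0.05·2548e^(−0.05P) = −0.05Q = -17.242.
ε = (dQ/dP)(P/Q) = (-17.242)(40/344.834).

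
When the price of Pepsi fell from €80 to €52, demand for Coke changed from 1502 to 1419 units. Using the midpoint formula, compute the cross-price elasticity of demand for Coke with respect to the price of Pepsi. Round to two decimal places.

ΔQ_x = 1419 − 1502 = -83; ΔP_y = 52 − 80 = -28.
Midpoints: P̄_y = 66.00, Q̄_x = 1460.5.
ε_xy = (ΔQ_x/ΔP_y)(P̄_y/Q̄_x) = (-83/-28)(66.00/1460.5).

0.13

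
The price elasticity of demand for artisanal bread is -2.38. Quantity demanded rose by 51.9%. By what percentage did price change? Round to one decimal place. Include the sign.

-21.8%

%ΔP ≈ %ΔQ / ε = (51.9%)/(-2.38) = -21.81%.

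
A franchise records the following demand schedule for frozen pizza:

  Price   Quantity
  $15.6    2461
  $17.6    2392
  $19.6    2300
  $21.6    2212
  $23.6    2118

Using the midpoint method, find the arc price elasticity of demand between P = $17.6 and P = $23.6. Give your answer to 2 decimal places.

At P = 17.6, Q = 2392; at P = 23.6, Q = 2118.
ΔQ = -274, ΔP = 6.0. Midpoints: P̄ = 20.60, Q̄ = 2255.0.
ε = (ΔQ/ΔP)(P̄/Q̄) = (-274/6.0)(20.60/2255.0).

-0.42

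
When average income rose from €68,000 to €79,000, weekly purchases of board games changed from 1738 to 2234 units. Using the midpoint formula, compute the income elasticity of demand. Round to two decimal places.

ΔQ = 496, ΔI = 11000. Midpoints: Ī = 73,500, Q̄ = 1986.0.
ε_I = (ΔQ/ΔI)(Ī/Q̄) = (496/11000)(73500/1986.0).

1.67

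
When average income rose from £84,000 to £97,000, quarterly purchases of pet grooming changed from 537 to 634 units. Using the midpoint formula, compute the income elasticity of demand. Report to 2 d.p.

1.15

ΔQ = 97, ΔI = 13000. Midpoints: Ī = 90,500, Q̄ = 585.5.
ε_I = (ΔQ/ΔI)(Ī/Q̄) = (97/13000)(90500/585.5).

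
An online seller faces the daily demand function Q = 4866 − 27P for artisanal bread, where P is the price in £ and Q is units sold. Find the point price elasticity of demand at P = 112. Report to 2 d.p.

-1.64

At P = 112, Q = 1842.
dQ/dP = −27.
ε = (dQ/dP)(P/Q) = (-27)(112/1842).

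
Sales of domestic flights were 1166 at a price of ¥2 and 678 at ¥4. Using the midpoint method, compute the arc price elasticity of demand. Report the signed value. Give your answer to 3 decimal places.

-0.794

ΔQ = 678 − 1166 = -488; ΔP = 4 − 2 = 2.
Midpoints: P̄ = 3.00, Q̄ = 922.0.
ε = (ΔQ/ΔP)(P̄/Q̄) = (-488/2)(3.00/922.0).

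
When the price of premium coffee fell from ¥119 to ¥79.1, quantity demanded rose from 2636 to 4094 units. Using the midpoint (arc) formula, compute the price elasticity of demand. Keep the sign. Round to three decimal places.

-1.076

ΔQ = 4094 − 2636 = 1458; ΔP = 79.1 − 119 = -39.9.
Midpoints: P̄ = 99.05, Q̄ = 3365.0.
ε = (ΔQ/ΔP)(P̄/Q̄) = (1458/-39.9)(99.05/3365.0).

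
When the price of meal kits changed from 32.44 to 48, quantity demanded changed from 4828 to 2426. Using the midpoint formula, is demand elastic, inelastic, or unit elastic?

elastic

Arc ε ≈ -1.712.
|ε| = 1.71 > 1.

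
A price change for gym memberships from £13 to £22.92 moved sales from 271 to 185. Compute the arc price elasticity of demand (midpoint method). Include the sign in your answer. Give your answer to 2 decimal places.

ΔQ = 185 − 271 = -86; ΔP = 22.92 − 13 = 9.92.
Midpoints: P̄ = 17.96, Q̄ = 228.0.
ε = (ΔQ/ΔP)(P̄/Q̄) = (-86/9.92)(17.96/228.0).

-0.68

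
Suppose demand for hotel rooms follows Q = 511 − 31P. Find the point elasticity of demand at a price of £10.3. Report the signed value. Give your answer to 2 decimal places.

-1.67

At P = 10.3, Q = 191.700.
dQ/dP = −31.
ε = (dQ/dP)(P/Q) = (-31)(10.3/191.700).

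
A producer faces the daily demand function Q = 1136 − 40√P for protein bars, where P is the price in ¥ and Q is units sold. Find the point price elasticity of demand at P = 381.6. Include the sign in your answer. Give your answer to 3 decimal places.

-1.102

At P = 381.6, Q = 354.617.
dQ/dP = −40/(2√P) = -1.024.
ε = (dQ/dP)(P/Q) = (-1.024)(381.6/354.617).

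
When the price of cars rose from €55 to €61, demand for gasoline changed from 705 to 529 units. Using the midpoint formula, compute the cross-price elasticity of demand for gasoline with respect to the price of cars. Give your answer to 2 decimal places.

ΔQ_x = 529 − 705 = -176; ΔP_y = 61 − 55 = 6.
Midpoints: P̄_y = 58.00, Q̄_x = 617.0.
ε_xy = (ΔQ_x/ΔP_y)(P̄_y/Q̄_x) = (-176/6)(58.00/617.0).
ε_xy < 0, so the goods are complements.

-2.76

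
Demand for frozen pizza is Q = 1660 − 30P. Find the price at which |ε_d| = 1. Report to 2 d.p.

For linear demand Q = a − bP, ε = −bP/(a − bP). |ε| = 1 when bP = a − bP, i.e. P = a/(2b).
P = 1660/(2·30) = 1660/60 = 27.6667.

27.67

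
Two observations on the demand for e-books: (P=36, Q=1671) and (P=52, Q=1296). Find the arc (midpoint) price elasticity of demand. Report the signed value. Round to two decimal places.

ΔQ = 1296 − 1671 = -375; ΔP = 52 − 36 = 16.
Midpoints: P̄ = 44.00, Q̄ = 1483.5.
ε = (ΔQ/ΔP)(P̄/Q̄) = (-375/16)(44.00/1483.5).

-0.70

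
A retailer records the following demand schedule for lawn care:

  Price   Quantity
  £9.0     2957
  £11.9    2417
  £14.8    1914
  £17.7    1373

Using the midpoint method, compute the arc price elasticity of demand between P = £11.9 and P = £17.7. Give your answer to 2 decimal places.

-1.41

At P = 11.9, Q = 2417; at P = 17.7, Q = 1373.
ΔQ = -1044, ΔP = 5.8. Midpoints: P̄ = 14.80, Q̄ = 1895.0.
ε = (ΔQ/ΔP)(P̄/Q̄) = (-1044/5.8)(14.80/1895.0).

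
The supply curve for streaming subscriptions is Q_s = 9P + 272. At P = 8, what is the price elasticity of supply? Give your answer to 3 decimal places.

At P = 8, Q_s = 344.
dQ_s/dP = 9.
ε_s = (dQ_s/dP)(P/Q_s) = (9)(8/344).

0.209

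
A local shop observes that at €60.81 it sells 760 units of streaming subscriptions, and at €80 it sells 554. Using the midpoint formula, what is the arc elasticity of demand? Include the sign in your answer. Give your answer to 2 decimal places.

-1.15

ΔQ = 554 − 760 = -206; ΔP = 80 − 60.81 = 19.19.
Midpoints: P̄ = 70.41, Q̄ = 657.0.
ε = (ΔQ/ΔP)(P̄/Q̄) = (-206/19.19)(70.41/657.0).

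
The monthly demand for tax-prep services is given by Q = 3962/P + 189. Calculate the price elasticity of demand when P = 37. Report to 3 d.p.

-0.362

At P = 37, Q = 296.081.
dQ/dP = −3962/P² = -2.894.
ε = (dQ/dP)(P/Q) = (-2.894)(37/296.081).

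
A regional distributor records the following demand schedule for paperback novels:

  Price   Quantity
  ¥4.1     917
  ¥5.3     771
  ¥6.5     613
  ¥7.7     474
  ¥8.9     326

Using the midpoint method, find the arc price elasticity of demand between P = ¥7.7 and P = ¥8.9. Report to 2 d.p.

At P = 7.7, Q = 474; at P = 8.9, Q = 326.
ΔQ = -148, ΔP = 1.2. Midpoints: P̄ = 8.30, Q̄ = 400.0.
ε = (ΔQ/ΔP)(P̄/Q̄) = (-148/1.2)(8.30/400.0).

-2.56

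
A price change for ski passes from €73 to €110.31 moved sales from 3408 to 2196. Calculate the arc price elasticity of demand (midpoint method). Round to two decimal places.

-1.06

ΔQ = 2196 − 3408 = -1212; ΔP = 110.31 − 73 = 37.31.
Midpoints: P̄ = 91.66, Q̄ = 2802.0.
ε = (ΔQ/ΔP)(P̄/Q̄) = (-1212/37.31)(91.66/2802.0).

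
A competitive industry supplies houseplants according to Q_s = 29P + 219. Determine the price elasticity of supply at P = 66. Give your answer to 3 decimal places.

At P = 66, Q_s = 2133.
dQ_s/dP = 29.
ε_s = (dQ_s/dP)(P/Q_s) = (29)(66/2133).

0.897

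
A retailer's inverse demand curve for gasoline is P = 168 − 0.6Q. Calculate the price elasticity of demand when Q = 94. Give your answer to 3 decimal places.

-1.979

At Q = 94, P = 168 − 0.6(94) = 111.60.
dP/dQ = −0.6, so dQ/dP = 1/(−0.6) = -1.667.
ε = (dQ/dP)(P/Q) = (-1.667)(111.60/94).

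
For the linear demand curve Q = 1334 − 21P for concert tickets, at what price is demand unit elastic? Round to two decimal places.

For linear demand Q = a − bP, ε = −bP/(a − bP). |ε| = 1 when bP = a − bP, i.e. P = a/(2b).
P = 1334/(2·21) = 1334/42 = 31.7619.

31.76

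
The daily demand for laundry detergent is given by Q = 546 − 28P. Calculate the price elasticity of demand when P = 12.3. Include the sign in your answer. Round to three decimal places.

-1.708

At P = 12.3, Q = 201.600.
dQ/dP = −28.
ε = (dQ/dP)(P/Q) = (-28)(12.3/201.600).
|ε| > 1, so demand is elastic at this price.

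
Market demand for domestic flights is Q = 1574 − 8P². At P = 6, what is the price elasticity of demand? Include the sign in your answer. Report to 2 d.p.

At P = 6, Q = 1286.
dQ/dP = −16P = -96.
ε = (dQ/dP)(P/Q) = (-96)(6/1286).
|ε| < 1, so demand is inelastic at this price.

-0.45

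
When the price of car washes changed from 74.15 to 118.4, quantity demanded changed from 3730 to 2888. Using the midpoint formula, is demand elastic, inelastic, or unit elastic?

inelastic

Arc ε ≈ -0.554.
|ε| = 0.55 < 1.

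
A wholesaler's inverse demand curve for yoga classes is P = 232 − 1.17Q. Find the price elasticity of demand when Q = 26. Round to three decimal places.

-6.627

At Q = 26, P = 232 − 1.17(26) = 201.58.
dP/dQ = −1.17, so dQ/dP = 1/(−1.17) = -0.855.
ε = (dQ/dP)(P/Q) = (-0.855)(201.58/26).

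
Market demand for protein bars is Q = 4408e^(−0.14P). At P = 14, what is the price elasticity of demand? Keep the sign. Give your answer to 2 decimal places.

At P = 14, Q = 620.904.
dQ/dP = −0.14·4408e^(−0.14P) = −0.14Q = -86.927.
ε = (dQ/dP)(P/Q) = (-86.927)(14/620.904).
|ε| > 1, so demand is elastic at this price.

-1.96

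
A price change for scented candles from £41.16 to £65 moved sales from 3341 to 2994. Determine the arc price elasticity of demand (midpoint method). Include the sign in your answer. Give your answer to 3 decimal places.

ΔQ = 2994 − 3341 = -347; ΔP = 65 − 41.16 = 23.84.
Midpoints: P̄ = 53.08, Q̄ = 3167.5.
ε = (ΔQ/ΔP)(P̄/Q̄) = (-347/23.84)(53.08/3167.5).

-0.244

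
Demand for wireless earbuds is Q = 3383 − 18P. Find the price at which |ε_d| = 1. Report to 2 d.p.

93.97

For linear demand Q = a − bP, ε = −bP/(a − bP). |ε| = 1 when bP = a − bP, i.e. P = a/(2b).
P = 3383/(2·18) = 3383/36 = 93.9722.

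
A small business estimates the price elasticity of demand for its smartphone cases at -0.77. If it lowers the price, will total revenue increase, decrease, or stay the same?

|ε| = 0.77 < 1, so demand is inelastic. A price cut therefore reduces total revenue.

decrease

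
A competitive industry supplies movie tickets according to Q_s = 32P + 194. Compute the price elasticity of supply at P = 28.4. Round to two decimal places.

At P = 28.4, Q_s = 1102.80.
dQ_s/dP = 32.
ε_s = (dQ_s/dP)(P/Q_s) = (32)(28.4/1102.80).

0.82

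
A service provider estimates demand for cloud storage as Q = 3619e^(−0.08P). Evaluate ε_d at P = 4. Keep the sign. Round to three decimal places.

At P = 4, Q = 2627.933.
dQ/dP = −0.08·3619e^(−0.08P) = −0.08Q = -210.235.
ε = (dQ/dP)(P/Q) = (-210.235)(4/2627.933).
|ε| < 1, so demand is inelastic at this price.

-0.320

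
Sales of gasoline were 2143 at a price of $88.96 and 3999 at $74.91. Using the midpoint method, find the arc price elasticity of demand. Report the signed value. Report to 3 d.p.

-3.524

ΔQ = 3999 − 2143 = 1856; ΔP = 74.91 − 88.96 = -14.05.
Midpoints: P̄ = 81.94, Q̄ = 3071.0.
ε = (ΔQ/ΔP)(P̄/Q̄) = (1856/-14.05)(81.94/3071.0).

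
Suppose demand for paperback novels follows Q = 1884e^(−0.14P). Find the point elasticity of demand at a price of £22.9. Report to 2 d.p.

At P = 22.9, Q = 76.337.
dQ/dP = −0.14·1884e^(−0.14P) = −0.14Q = -10.687.
ε = (dQ/dP)(P/Q) = (-10.687)(22.9/76.337).
|ε| > 1, so demand is elastic at this price.

-3.21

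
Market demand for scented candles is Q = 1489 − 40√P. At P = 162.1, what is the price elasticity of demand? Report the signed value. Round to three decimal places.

At P = 162.1, Q = 979.726.
dQ/dP = −40/(2√P) = -1.571.
ε = (dQ/dP)(P/Q) = (-1.571)(162.1/979.726).

-0.260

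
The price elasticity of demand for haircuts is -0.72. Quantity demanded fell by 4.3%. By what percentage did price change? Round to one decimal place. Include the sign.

%ΔP ≈ %ΔQ / ε = (-4.3%)/(-0.72) = 5.97%.

6.0%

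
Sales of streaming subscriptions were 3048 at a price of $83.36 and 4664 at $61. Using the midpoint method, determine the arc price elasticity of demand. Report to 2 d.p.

-1.35

ΔQ = 4664 − 3048 = 1616; ΔP = 61 − 83.36 = -22.36.
Midpoints: P̄ = 72.18, Q̄ = 3856.0.
ε = (ΔQ/ΔP)(P̄/Q̄) = (1616/-22.36)(72.18/3856.0).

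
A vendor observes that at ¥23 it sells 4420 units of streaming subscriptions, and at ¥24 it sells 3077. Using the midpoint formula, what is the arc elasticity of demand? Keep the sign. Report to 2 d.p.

ΔQ = 3077 − 4420 = -1343; ΔP = 24 − 23 = 1.
Midpoints: P̄ = 23.50, Q̄ = 3748.5.
ε = (ΔQ/ΔP)(P̄/Q̄) = (-1343/1)(23.50/3748.5).

-8.42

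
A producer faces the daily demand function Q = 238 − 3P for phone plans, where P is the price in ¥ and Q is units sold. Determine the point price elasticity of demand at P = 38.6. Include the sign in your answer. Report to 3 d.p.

-0.948

At P = 38.6, Q = 122.200.
dQ/dP = −3.
ε = (dQ/dP)(P/Q) = (-3)(38.6/122.200).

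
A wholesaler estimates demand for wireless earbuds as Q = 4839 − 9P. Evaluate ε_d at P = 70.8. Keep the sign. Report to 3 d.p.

At P = 70.8, Q = 4201.800.
dQ/dP = −9.
ε = (dQ/dP)(P/Q) = (-9)(70.8/4201.800).

-0.152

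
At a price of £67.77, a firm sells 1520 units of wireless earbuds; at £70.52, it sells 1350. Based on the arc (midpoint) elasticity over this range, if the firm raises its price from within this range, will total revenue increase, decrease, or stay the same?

Arc ε = (-170/2.75)(69.14/1435.0) ≈ -2.979.
|ε| = 2.98 > 1, so demand is elastic. A price rise therefore reduces total revenue.

decrease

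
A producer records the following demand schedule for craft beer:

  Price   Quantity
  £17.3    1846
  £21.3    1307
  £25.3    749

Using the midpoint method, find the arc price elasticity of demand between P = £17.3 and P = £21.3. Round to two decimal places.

At P = 17.3, Q = 1846; at P = 21.3, Q = 1307.
ΔQ = -539, ΔP = 4.0. Midpoints: P̄ = 19.30, Q̄ = 1576.5.
ε = (ΔQ/ΔP)(P̄/Q̄) = (-539/4.0)(19.30/1576.5).

-1.65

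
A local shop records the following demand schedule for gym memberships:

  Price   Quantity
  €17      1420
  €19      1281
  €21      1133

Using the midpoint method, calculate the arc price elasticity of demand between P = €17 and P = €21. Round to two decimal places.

At P = 17, Q = 1420; at P = 21, Q = 1133.
ΔQ = -287, ΔP = 4. Midpoints: P̄ = 19.00, Q̄ = 1276.5.
ε = (ΔQ/ΔP)(P̄/Q̄) = (-287/4)(19.00/1276.5).

-1.07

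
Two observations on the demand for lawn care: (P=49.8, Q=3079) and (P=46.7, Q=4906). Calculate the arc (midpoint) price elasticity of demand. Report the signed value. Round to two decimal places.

-7.12

ΔQ = 4906 − 3079 = 1827; ΔP = 46.7 − 49.8 = -3.1.
Midpoints: P̄ = 48.25, Q̄ = 3992.5.
ε = (ΔQ/ΔP)(P̄/Q̄) = (1827/-3.1)(48.25/3992.5).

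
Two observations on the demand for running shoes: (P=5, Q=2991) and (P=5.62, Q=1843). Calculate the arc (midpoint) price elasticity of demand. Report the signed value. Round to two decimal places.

ΔQ = 1843 − 2991 = -1148; ΔP = 5.62 − 5 = 0.62.
Midpoints: P̄ = 5.31, Q̄ = 2417.0.
ε = (ΔQ/ΔP)(P̄/Q̄) = (-1148/0.62)(5.31/2417.0).

-4.07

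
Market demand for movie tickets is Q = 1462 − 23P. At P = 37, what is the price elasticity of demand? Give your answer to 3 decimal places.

At P = 37, Q = 611.
dQ/dP = −23.
ε = (dQ/dP)(P/Q) = (-23)(37/611).

-1.393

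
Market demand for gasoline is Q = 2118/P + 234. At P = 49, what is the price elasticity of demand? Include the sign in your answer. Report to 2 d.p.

At P = 49, Q = 277.224.
dQ/dP = −2118/P² = -0.882.
ε = (dQ/dP)(P/Q) = (-0.882)(49/277.224).

-0.16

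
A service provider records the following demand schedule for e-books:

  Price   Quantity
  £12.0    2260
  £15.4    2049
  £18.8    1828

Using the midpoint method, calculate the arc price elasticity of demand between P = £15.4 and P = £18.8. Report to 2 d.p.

At P = 15.4, Q = 2049; at P = 18.8, Q = 1828.
ΔQ = -221, ΔP = 3.4. Midpoints: P̄ = 17.10, Q̄ = 1938.5.
ε = (ΔQ/ΔP)(P̄/Q̄) = (-221/3.4)(17.10/1938.5).

-0.57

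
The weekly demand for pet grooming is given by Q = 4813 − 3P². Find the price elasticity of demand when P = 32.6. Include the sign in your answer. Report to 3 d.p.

At P = 32.6, Q = 1624.720.
dQ/dP = −6P = -195.600.
ε = (dQ/dP)(P/Q) = (-195.600)(32.6/1624.720).

-3.925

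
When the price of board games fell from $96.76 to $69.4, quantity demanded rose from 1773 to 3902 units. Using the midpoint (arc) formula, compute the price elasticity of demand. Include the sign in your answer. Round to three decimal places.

-2.278

ΔQ = 3902 − 1773 = 2129; ΔP = 69.4 − 96.76 = -27.36.
Midpoints: P̄ = 83.08, Q̄ = 2837.5.
ε = (ΔQ/ΔP)(P̄/Q̄) = (2129/-27.36)(83.08/2837.5).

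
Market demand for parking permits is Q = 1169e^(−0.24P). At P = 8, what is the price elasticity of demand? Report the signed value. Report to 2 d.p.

-1.92

At P = 8, Q = 171.384.
dQ/dP = −0.24·1169e^(−0.24P) = −0.24Q = -41.132.
ε = (dQ/dP)(P/Q) = (-41.132)(8/171.384).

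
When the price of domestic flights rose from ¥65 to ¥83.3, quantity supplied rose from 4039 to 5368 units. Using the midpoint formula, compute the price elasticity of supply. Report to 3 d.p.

ΔQ = 5368 − 4039 = 1329; ΔP = 83.3 − 65 = 18.3.
Midpoints: P̄ = 74.15, Q̄ = 4703.5.
ε_s = (ΔQ/ΔP)(P̄/Q̄) = (1329/18.3)(74.15/4703.5).

1.145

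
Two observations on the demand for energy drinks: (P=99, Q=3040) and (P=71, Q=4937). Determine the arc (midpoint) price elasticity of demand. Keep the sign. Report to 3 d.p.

-1.444

ΔQ = 4937 − 3040 = 1897; ΔP = 71 − 99 = -28.
Midpoints: P̄ = 85.00, Q̄ = 3988.5.
ε = (ΔQ/ΔP)(P̄/Q̄) = (1897/-28)(85.00/3988.5).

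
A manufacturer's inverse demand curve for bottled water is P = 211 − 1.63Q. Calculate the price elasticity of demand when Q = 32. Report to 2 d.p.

-3.05

At Q = 32, P = 211 − 1.63(32) = 158.84.
dP/dQ = −1.63, so dQ/dP = 1/(−1.63) = -0.613.
ε = (dQ/dP)(P/Q) = (-0.613)(158.84/32).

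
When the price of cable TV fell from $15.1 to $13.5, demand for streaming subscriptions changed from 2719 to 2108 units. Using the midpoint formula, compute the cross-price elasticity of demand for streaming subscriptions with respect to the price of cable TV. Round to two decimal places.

2.26

ΔQ_x = 2108 − 2719 = -611; ΔP_y = 13.5 − 15.1 = -1.6.
Midpoints: P̄_y = 14.30, Q̄_x = 2413.5.
ε_xy = (ΔQ_x/ΔP_y)(P̄_y/Q̄_x) = (-611/-1.6)(14.30/2413.5).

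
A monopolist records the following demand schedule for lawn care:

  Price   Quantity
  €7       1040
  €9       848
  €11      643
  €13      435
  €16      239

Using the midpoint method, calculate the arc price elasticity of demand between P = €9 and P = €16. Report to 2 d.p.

At P = 9, Q = 848; at P = 16, Q = 239.
ΔQ = -609, ΔP = 7. Midpoints: P̄ = 12.50, Q̄ = 543.5.
ε = (ΔQ/ΔP)(P̄/Q̄) = (-609/7)(12.50/543.5).

-2.00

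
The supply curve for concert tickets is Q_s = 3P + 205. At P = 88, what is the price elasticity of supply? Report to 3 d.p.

At P = 88, Q_s = 469.
dQ_s/dP = 3.
ε_s = (dQ_s/dP)(P/Q_s) = (3)(88/469).

0.563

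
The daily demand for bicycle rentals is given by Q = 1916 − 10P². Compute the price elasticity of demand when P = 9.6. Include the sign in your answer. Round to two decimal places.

-1.85

At P = 9.6, Q = 994.400.
dQ/dP = −20P = -192.
ε = (dQ/dP)(P/Q) = (-192)(9.6/994.400).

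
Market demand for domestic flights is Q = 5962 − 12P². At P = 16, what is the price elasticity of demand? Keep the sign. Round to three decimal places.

At P = 16, Q = 2890.
dQ/dP = −24P = -384.
ε = (dQ/dP)(P/Q) = (-384)(16/2890).

-2.126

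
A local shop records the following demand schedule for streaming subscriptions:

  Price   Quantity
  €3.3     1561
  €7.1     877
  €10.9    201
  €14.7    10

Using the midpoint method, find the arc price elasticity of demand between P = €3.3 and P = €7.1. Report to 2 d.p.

At P = 3.3, Q = 1561; at P = 7.1, Q = 877.
ΔQ = -684, ΔP = 3.8. Midpoints: P̄ = 5.20, Q̄ = 1219.0.
ε = (ΔQ/ΔP)(P̄/Q̄) = (-684/3.8)(5.20/1219.0).

-0.77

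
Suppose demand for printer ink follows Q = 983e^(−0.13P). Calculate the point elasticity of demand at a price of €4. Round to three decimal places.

-0.520

At P = 4, Q = 584.414.
dQ/dP = −0.13·983e^(−0.13P) = −0.13Q = -75.974.
ε = (dQ/dP)(P/Q) = (-75.974)(4/584.414).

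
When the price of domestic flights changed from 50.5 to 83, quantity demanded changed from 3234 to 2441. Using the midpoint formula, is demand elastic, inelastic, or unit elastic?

inelastic

Arc ε ≈ -0.574.
|ε| = 0.57 < 1.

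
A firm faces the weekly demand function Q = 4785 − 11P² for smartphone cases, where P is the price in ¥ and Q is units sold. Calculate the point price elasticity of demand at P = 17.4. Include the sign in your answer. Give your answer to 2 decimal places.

At P = 17.4, Q = 1454.640.
dQ/dP = −22P = -382.800.
ε = (dQ/dP)(P/Q) = (-382.800)(17.4/1454.640).
|ε| > 1, so demand is elastic at this price.

-4.58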